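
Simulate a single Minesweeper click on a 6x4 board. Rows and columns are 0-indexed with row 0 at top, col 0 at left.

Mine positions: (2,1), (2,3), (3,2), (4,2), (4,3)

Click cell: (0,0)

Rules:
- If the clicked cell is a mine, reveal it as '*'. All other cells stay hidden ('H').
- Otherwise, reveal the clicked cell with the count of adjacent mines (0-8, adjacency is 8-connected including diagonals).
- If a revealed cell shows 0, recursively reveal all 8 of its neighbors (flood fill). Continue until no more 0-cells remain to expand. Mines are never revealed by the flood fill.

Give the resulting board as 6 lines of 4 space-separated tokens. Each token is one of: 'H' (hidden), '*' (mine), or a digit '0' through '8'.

0 0 0 0
1 1 2 1
H H H H
H H H H
H H H H
H H H H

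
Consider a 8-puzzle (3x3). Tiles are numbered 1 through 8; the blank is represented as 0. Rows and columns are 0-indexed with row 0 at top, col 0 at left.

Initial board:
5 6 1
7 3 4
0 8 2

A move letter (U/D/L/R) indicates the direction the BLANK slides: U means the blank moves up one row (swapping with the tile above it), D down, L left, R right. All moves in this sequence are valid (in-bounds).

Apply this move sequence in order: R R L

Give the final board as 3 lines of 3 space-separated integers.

Answer: 5 6 1
7 3 4
8 0 2

Derivation:
After move 1 (R):
5 6 1
7 3 4
8 0 2

After move 2 (R):
5 6 1
7 3 4
8 2 0

After move 3 (L):
5 6 1
7 3 4
8 0 2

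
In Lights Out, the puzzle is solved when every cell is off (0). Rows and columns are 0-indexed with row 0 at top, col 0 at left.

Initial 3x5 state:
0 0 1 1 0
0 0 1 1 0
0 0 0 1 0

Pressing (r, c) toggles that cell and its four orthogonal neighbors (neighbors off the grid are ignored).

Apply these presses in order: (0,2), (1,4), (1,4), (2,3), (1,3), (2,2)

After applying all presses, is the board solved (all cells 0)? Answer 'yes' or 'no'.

After press 1 at (0,2):
0 1 0 0 0
0 0 0 1 0
0 0 0 1 0

After press 2 at (1,4):
0 1 0 0 1
0 0 0 0 1
0 0 0 1 1

After press 3 at (1,4):
0 1 0 0 0
0 0 0 1 0
0 0 0 1 0

After press 4 at (2,3):
0 1 0 0 0
0 0 0 0 0
0 0 1 0 1

After press 5 at (1,3):
0 1 0 1 0
0 0 1 1 1
0 0 1 1 1

After press 6 at (2,2):
0 1 0 1 0
0 0 0 1 1
0 1 0 0 1

Lights still on: 6

Answer: no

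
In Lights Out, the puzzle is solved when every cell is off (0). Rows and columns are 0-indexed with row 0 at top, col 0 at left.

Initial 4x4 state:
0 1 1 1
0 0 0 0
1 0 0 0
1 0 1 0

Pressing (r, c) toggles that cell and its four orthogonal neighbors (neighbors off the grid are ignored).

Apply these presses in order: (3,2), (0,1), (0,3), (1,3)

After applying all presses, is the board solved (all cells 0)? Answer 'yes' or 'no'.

After press 1 at (3,2):
0 1 1 1
0 0 0 0
1 0 1 0
1 1 0 1

After press 2 at (0,1):
1 0 0 1
0 1 0 0
1 0 1 0
1 1 0 1

After press 3 at (0,3):
1 0 1 0
0 1 0 1
1 0 1 0
1 1 0 1

After press 4 at (1,3):
1 0 1 1
0 1 1 0
1 0 1 1
1 1 0 1

Lights still on: 11

Answer: no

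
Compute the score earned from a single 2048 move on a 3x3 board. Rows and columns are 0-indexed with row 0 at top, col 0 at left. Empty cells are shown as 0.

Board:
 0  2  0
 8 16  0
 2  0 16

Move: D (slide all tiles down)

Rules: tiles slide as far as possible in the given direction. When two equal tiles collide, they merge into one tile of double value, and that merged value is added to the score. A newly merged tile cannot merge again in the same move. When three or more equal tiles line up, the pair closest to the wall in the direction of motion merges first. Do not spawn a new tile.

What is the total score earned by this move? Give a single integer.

Answer: 0

Derivation:
Slide down:
col 0: [0, 8, 2] -> [0, 8, 2]  score +0 (running 0)
col 1: [2, 16, 0] -> [0, 2, 16]  score +0 (running 0)
col 2: [0, 0, 16] -> [0, 0, 16]  score +0 (running 0)
Board after move:
 0  0  0
 8  2  0
 2 16 16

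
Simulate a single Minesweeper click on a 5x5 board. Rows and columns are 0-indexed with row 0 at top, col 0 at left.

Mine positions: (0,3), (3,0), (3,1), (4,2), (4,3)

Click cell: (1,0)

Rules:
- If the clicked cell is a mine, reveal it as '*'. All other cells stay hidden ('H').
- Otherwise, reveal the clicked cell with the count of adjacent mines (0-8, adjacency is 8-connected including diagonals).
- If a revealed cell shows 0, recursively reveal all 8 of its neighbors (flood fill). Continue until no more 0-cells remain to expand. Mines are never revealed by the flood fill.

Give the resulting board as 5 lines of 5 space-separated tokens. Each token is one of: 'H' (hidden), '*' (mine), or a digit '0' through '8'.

0 0 1 H H
0 0 1 H H
2 2 1 H H
H H H H H
H H H H H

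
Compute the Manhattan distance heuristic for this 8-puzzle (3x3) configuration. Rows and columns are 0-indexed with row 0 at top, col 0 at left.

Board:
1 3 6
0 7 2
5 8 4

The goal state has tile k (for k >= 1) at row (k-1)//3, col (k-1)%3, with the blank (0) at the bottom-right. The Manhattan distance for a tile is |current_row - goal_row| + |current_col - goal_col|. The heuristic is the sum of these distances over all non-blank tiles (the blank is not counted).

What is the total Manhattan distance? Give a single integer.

Answer: 11

Derivation:
Tile 1: (0,0)->(0,0) = 0
Tile 3: (0,1)->(0,2) = 1
Tile 6: (0,2)->(1,2) = 1
Tile 7: (1,1)->(2,0) = 2
Tile 2: (1,2)->(0,1) = 2
Tile 5: (2,0)->(1,1) = 2
Tile 8: (2,1)->(2,1) = 0
Tile 4: (2,2)->(1,0) = 3
Sum: 0 + 1 + 1 + 2 + 2 + 2 + 0 + 3 = 11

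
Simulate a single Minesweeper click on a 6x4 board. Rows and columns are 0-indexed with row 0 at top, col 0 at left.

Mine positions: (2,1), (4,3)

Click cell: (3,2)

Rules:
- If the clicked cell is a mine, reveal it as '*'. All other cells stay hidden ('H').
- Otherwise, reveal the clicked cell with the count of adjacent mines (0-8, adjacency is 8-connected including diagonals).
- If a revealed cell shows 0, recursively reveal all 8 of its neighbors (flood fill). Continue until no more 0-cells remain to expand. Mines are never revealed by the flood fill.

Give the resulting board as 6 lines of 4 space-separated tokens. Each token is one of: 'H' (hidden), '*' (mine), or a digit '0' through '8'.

H H H H
H H H H
H H H H
H H 2 H
H H H H
H H H H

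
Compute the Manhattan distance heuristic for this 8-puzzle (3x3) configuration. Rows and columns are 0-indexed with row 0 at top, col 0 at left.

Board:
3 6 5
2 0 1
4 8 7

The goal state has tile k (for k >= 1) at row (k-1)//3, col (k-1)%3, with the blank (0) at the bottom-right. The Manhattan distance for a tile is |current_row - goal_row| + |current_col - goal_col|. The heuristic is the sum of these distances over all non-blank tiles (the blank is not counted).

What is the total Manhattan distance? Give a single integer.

Tile 3: at (0,0), goal (0,2), distance |0-0|+|0-2| = 2
Tile 6: at (0,1), goal (1,2), distance |0-1|+|1-2| = 2
Tile 5: at (0,2), goal (1,1), distance |0-1|+|2-1| = 2
Tile 2: at (1,0), goal (0,1), distance |1-0|+|0-1| = 2
Tile 1: at (1,2), goal (0,0), distance |1-0|+|2-0| = 3
Tile 4: at (2,0), goal (1,0), distance |2-1|+|0-0| = 1
Tile 8: at (2,1), goal (2,1), distance |2-2|+|1-1| = 0
Tile 7: at (2,2), goal (2,0), distance |2-2|+|2-0| = 2
Sum: 2 + 2 + 2 + 2 + 3 + 1 + 0 + 2 = 14

Answer: 14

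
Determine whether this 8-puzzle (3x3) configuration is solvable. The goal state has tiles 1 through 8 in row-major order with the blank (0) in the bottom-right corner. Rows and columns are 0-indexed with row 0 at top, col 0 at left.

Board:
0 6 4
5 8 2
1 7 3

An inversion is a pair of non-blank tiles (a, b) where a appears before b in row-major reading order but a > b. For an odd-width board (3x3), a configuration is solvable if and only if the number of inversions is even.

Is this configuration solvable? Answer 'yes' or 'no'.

Inversions (pairs i<j in row-major order where tile[i] > tile[j] > 0): 17
17 is odd, so the puzzle is not solvable.

Answer: no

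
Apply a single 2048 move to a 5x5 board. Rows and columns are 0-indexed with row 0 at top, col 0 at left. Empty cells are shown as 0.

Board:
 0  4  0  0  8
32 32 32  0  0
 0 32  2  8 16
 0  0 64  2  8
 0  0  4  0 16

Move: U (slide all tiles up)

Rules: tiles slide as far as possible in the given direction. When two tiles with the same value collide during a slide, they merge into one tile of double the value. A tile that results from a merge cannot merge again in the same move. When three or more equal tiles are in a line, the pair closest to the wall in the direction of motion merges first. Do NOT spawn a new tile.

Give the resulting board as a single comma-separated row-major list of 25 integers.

Slide up:
col 0: [0, 32, 0, 0, 0] -> [32, 0, 0, 0, 0]
col 1: [4, 32, 32, 0, 0] -> [4, 64, 0, 0, 0]
col 2: [0, 32, 2, 64, 4] -> [32, 2, 64, 4, 0]
col 3: [0, 0, 8, 2, 0] -> [8, 2, 0, 0, 0]
col 4: [8, 0, 16, 8, 16] -> [8, 16, 8, 16, 0]

Answer: 32, 4, 32, 8, 8, 0, 64, 2, 2, 16, 0, 0, 64, 0, 8, 0, 0, 4, 0, 16, 0, 0, 0, 0, 0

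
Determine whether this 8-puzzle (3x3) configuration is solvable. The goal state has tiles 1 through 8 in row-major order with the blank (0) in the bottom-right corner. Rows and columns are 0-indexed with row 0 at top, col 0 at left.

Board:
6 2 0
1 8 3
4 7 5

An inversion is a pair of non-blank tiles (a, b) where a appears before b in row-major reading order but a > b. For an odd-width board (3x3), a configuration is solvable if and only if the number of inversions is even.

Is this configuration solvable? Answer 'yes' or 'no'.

Inversions (pairs i<j in row-major order where tile[i] > tile[j] > 0): 11
11 is odd, so the puzzle is not solvable.

Answer: no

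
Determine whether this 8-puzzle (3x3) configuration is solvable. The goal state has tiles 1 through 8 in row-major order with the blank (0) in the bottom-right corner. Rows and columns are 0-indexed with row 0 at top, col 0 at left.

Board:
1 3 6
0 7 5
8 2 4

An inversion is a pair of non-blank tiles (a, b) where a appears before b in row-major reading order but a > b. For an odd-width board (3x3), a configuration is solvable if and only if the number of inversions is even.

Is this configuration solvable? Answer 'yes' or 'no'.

Inversions (pairs i<j in row-major order where tile[i] > tile[j] > 0): 11
11 is odd, so the puzzle is not solvable.

Answer: no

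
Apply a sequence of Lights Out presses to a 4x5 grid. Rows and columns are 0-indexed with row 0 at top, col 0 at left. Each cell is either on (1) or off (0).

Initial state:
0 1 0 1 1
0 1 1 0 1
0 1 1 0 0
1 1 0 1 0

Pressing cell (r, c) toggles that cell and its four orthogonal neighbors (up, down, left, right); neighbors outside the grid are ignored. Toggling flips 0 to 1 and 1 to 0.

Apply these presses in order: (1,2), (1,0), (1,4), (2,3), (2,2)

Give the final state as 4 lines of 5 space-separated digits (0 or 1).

After press 1 at (1,2):
0 1 1 1 1
0 0 0 1 1
0 1 0 0 0
1 1 0 1 0

After press 2 at (1,0):
1 1 1 1 1
1 1 0 1 1
1 1 0 0 0
1 1 0 1 0

After press 3 at (1,4):
1 1 1 1 0
1 1 0 0 0
1 1 0 0 1
1 1 0 1 0

After press 4 at (2,3):
1 1 1 1 0
1 1 0 1 0
1 1 1 1 0
1 1 0 0 0

After press 5 at (2,2):
1 1 1 1 0
1 1 1 1 0
1 0 0 0 0
1 1 1 0 0

Answer: 1 1 1 1 0
1 1 1 1 0
1 0 0 0 0
1 1 1 0 0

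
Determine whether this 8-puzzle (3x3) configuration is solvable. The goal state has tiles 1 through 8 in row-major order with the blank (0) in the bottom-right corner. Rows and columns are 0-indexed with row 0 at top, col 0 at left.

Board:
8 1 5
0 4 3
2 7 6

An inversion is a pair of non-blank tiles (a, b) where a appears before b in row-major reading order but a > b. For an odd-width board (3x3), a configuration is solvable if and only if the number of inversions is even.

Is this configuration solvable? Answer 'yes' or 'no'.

Inversions (pairs i<j in row-major order where tile[i] > tile[j] > 0): 14
14 is even, so the puzzle is solvable.

Answer: yes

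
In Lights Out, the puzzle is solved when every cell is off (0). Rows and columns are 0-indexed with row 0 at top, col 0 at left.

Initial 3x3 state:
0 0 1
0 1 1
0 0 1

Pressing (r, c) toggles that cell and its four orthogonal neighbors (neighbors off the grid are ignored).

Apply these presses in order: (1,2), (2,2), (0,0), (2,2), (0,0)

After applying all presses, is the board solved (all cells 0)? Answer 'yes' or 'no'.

Answer: yes

Derivation:
After press 1 at (1,2):
0 0 0
0 0 0
0 0 0

After press 2 at (2,2):
0 0 0
0 0 1
0 1 1

After press 3 at (0,0):
1 1 0
1 0 1
0 1 1

After press 4 at (2,2):
1 1 0
1 0 0
0 0 0

After press 5 at (0,0):
0 0 0
0 0 0
0 0 0

Lights still on: 0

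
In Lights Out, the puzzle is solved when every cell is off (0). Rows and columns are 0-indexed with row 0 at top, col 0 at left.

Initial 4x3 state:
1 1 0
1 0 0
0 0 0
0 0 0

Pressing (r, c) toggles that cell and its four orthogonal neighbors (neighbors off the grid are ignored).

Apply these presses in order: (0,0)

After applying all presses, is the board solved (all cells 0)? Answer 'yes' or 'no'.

After press 1 at (0,0):
0 0 0
0 0 0
0 0 0
0 0 0

Lights still on: 0

Answer: yes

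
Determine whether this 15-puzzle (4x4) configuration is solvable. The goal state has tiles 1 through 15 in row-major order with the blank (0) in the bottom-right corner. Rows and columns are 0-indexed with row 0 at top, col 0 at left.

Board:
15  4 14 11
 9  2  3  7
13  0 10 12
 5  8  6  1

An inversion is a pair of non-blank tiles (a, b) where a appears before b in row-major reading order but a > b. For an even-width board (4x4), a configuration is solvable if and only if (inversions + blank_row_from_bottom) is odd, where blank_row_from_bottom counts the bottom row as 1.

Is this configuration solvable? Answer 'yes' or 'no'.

Inversions: 68
Blank is in row 2 (0-indexed from top), which is row 2 counting from the bottom (bottom = 1).
68 + 2 = 70, which is even, so the puzzle is not solvable.

Answer: no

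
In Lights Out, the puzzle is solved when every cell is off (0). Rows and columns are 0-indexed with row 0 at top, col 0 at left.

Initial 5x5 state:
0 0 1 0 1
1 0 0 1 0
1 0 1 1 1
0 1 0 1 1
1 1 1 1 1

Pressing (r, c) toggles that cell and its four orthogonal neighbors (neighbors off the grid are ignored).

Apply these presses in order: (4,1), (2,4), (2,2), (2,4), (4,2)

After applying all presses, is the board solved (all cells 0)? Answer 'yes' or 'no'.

Answer: no

Derivation:
After press 1 at (4,1):
0 0 1 0 1
1 0 0 1 0
1 0 1 1 1
0 0 0 1 1
0 0 0 1 1

After press 2 at (2,4):
0 0 1 0 1
1 0 0 1 1
1 0 1 0 0
0 0 0 1 0
0 0 0 1 1

After press 3 at (2,2):
0 0 1 0 1
1 0 1 1 1
1 1 0 1 0
0 0 1 1 0
0 0 0 1 1

After press 4 at (2,4):
0 0 1 0 1
1 0 1 1 0
1 1 0 0 1
0 0 1 1 1
0 0 0 1 1

After press 5 at (4,2):
0 0 1 0 1
1 0 1 1 0
1 1 0 0 1
0 0 0 1 1
0 1 1 0 1

Lights still on: 13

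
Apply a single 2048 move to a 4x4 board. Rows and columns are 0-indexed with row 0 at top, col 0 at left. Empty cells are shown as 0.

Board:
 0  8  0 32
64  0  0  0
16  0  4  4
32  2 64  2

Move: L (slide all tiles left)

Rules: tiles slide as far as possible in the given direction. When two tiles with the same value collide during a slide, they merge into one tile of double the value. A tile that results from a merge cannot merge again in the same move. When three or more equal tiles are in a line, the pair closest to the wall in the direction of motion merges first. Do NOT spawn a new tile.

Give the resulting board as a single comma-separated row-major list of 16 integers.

Answer: 8, 32, 0, 0, 64, 0, 0, 0, 16, 8, 0, 0, 32, 2, 64, 2

Derivation:
Slide left:
row 0: [0, 8, 0, 32] -> [8, 32, 0, 0]
row 1: [64, 0, 0, 0] -> [64, 0, 0, 0]
row 2: [16, 0, 4, 4] -> [16, 8, 0, 0]
row 3: [32, 2, 64, 2] -> [32, 2, 64, 2]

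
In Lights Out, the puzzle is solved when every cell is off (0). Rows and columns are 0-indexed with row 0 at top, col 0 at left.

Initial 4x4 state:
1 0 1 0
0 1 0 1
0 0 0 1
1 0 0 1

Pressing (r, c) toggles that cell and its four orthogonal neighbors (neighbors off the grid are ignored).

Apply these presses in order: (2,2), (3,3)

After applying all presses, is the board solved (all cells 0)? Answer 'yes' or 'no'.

Answer: no

Derivation:
After press 1 at (2,2):
1 0 1 0
0 1 1 1
0 1 1 0
1 0 1 1

After press 2 at (3,3):
1 0 1 0
0 1 1 1
0 1 1 1
1 0 0 0

Lights still on: 9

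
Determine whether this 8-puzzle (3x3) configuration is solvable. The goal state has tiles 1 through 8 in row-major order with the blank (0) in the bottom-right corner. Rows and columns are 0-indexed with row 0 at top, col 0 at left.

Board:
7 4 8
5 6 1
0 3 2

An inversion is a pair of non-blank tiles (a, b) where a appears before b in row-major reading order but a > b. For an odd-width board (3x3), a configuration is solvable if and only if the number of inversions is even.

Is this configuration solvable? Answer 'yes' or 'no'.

Answer: no

Derivation:
Inversions (pairs i<j in row-major order where tile[i] > tile[j] > 0): 21
21 is odd, so the puzzle is not solvable.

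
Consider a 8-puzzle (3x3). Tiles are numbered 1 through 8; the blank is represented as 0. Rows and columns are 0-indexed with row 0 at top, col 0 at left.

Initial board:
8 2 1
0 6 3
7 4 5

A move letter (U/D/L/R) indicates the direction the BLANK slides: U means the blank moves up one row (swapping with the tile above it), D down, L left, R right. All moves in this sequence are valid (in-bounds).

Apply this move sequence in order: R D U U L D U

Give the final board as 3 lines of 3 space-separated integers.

Answer: 0 8 1
6 2 3
7 4 5

Derivation:
After move 1 (R):
8 2 1
6 0 3
7 4 5

After move 2 (D):
8 2 1
6 4 3
7 0 5

After move 3 (U):
8 2 1
6 0 3
7 4 5

After move 4 (U):
8 0 1
6 2 3
7 4 5

After move 5 (L):
0 8 1
6 2 3
7 4 5

After move 6 (D):
6 8 1
0 2 3
7 4 5

After move 7 (U):
0 8 1
6 2 3
7 4 5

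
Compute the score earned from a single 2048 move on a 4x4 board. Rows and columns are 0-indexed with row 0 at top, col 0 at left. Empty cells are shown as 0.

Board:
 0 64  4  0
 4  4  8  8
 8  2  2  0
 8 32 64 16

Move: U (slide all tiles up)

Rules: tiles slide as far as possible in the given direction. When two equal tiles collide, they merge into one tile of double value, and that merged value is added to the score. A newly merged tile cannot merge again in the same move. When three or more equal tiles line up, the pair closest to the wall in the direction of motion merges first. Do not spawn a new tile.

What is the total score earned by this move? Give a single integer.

Slide up:
col 0: [0, 4, 8, 8] -> [4, 16, 0, 0]  score +16 (running 16)
col 1: [64, 4, 2, 32] -> [64, 4, 2, 32]  score +0 (running 16)
col 2: [4, 8, 2, 64] -> [4, 8, 2, 64]  score +0 (running 16)
col 3: [0, 8, 0, 16] -> [8, 16, 0, 0]  score +0 (running 16)
Board after move:
 4 64  4  8
16  4  8 16
 0  2  2  0
 0 32 64  0

Answer: 16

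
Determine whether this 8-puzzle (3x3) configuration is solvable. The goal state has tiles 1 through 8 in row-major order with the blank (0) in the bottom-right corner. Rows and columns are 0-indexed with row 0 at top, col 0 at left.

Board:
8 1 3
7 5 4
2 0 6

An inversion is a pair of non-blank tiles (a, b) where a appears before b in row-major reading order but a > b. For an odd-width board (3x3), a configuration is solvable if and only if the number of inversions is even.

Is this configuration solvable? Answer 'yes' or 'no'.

Inversions (pairs i<j in row-major order where tile[i] > tile[j] > 0): 15
15 is odd, so the puzzle is not solvable.

Answer: no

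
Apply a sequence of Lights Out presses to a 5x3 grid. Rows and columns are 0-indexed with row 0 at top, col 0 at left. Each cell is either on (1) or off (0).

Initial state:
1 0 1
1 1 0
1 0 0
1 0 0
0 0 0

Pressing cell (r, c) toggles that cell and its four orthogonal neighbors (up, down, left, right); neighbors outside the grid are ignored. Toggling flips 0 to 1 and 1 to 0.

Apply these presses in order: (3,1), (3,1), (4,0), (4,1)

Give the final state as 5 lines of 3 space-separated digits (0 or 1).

After press 1 at (3,1):
1 0 1
1 1 0
1 1 0
0 1 1
0 1 0

After press 2 at (3,1):
1 0 1
1 1 0
1 0 0
1 0 0
0 0 0

After press 3 at (4,0):
1 0 1
1 1 0
1 0 0
0 0 0
1 1 0

After press 4 at (4,1):
1 0 1
1 1 0
1 0 0
0 1 0
0 0 1

Answer: 1 0 1
1 1 0
1 0 0
0 1 0
0 0 1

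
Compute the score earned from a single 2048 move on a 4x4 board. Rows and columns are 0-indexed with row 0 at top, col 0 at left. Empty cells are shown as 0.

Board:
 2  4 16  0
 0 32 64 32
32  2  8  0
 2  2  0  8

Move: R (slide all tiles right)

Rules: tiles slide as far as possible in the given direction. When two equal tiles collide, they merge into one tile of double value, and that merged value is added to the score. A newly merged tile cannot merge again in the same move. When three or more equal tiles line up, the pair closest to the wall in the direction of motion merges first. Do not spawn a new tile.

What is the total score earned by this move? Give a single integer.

Answer: 4

Derivation:
Slide right:
row 0: [2, 4, 16, 0] -> [0, 2, 4, 16]  score +0 (running 0)
row 1: [0, 32, 64, 32] -> [0, 32, 64, 32]  score +0 (running 0)
row 2: [32, 2, 8, 0] -> [0, 32, 2, 8]  score +0 (running 0)
row 3: [2, 2, 0, 8] -> [0, 0, 4, 8]  score +4 (running 4)
Board after move:
 0  2  4 16
 0 32 64 32
 0 32  2  8
 0  0  4  8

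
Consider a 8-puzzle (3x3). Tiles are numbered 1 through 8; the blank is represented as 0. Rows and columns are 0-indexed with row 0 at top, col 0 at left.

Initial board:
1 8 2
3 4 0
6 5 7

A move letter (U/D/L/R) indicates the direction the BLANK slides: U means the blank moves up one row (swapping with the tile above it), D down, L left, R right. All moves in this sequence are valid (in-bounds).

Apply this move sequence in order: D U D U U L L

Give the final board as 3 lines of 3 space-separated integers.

Answer: 0 1 8
3 4 2
6 5 7

Derivation:
After move 1 (D):
1 8 2
3 4 7
6 5 0

After move 2 (U):
1 8 2
3 4 0
6 5 7

After move 3 (D):
1 8 2
3 4 7
6 5 0

After move 4 (U):
1 8 2
3 4 0
6 5 7

After move 5 (U):
1 8 0
3 4 2
6 5 7

After move 6 (L):
1 0 8
3 4 2
6 5 7

After move 7 (L):
0 1 8
3 4 2
6 5 7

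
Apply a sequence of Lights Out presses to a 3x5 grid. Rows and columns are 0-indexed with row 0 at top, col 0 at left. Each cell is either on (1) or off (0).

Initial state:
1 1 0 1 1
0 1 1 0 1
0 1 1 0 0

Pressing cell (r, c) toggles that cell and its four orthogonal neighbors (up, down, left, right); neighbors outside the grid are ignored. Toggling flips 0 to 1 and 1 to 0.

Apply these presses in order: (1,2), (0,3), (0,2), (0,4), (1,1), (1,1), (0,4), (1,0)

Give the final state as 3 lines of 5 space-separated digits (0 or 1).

Answer: 0 0 1 1 0
1 1 1 0 1
1 1 0 0 0

Derivation:
After press 1 at (1,2):
1 1 1 1 1
0 0 0 1 1
0 1 0 0 0

After press 2 at (0,3):
1 1 0 0 0
0 0 0 0 1
0 1 0 0 0

After press 3 at (0,2):
1 0 1 1 0
0 0 1 0 1
0 1 0 0 0

After press 4 at (0,4):
1 0 1 0 1
0 0 1 0 0
0 1 0 0 0

After press 5 at (1,1):
1 1 1 0 1
1 1 0 0 0
0 0 0 0 0

After press 6 at (1,1):
1 0 1 0 1
0 0 1 0 0
0 1 0 0 0

After press 7 at (0,4):
1 0 1 1 0
0 0 1 0 1
0 1 0 0 0

After press 8 at (1,0):
0 0 1 1 0
1 1 1 0 1
1 1 0 0 0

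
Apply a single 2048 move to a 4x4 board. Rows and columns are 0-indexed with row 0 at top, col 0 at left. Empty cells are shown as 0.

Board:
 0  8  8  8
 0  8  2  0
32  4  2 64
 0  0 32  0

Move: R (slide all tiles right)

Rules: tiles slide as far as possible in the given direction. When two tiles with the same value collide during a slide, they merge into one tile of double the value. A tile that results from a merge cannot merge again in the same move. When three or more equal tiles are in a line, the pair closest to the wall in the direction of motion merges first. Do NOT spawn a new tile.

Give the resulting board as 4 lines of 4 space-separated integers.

Answer:  0  0  8 16
 0  0  8  2
32  4  2 64
 0  0  0 32

Derivation:
Slide right:
row 0: [0, 8, 8, 8] -> [0, 0, 8, 16]
row 1: [0, 8, 2, 0] -> [0, 0, 8, 2]
row 2: [32, 4, 2, 64] -> [32, 4, 2, 64]
row 3: [0, 0, 32, 0] -> [0, 0, 0, 32]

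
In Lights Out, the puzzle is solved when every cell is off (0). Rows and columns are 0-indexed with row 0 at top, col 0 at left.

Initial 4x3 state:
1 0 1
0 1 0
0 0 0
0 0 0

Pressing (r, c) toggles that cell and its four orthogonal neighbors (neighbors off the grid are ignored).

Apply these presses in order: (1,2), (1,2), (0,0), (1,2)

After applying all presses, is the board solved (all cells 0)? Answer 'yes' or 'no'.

After press 1 at (1,2):
1 0 0
0 0 1
0 0 1
0 0 0

After press 2 at (1,2):
1 0 1
0 1 0
0 0 0
0 0 0

After press 3 at (0,0):
0 1 1
1 1 0
0 0 0
0 0 0

After press 4 at (1,2):
0 1 0
1 0 1
0 0 1
0 0 0

Lights still on: 4

Answer: no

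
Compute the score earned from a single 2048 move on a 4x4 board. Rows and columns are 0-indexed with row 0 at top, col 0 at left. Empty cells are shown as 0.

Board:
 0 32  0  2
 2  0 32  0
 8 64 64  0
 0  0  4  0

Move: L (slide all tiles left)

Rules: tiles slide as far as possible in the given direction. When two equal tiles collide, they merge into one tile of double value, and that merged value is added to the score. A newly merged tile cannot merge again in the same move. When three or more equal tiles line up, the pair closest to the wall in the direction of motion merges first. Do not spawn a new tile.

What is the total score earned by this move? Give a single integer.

Answer: 128

Derivation:
Slide left:
row 0: [0, 32, 0, 2] -> [32, 2, 0, 0]  score +0 (running 0)
row 1: [2, 0, 32, 0] -> [2, 32, 0, 0]  score +0 (running 0)
row 2: [8, 64, 64, 0] -> [8, 128, 0, 0]  score +128 (running 128)
row 3: [0, 0, 4, 0] -> [4, 0, 0, 0]  score +0 (running 128)
Board after move:
 32   2   0   0
  2  32   0   0
  8 128   0   0
  4   0   0   0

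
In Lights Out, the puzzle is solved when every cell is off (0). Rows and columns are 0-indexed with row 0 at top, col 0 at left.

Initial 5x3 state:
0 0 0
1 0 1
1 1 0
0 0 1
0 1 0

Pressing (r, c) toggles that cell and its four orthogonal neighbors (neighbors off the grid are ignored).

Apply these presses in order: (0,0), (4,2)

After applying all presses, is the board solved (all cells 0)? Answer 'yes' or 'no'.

Answer: no

Derivation:
After press 1 at (0,0):
1 1 0
0 0 1
1 1 0
0 0 1
0 1 0

After press 2 at (4,2):
1 1 0
0 0 1
1 1 0
0 0 0
0 0 1

Lights still on: 6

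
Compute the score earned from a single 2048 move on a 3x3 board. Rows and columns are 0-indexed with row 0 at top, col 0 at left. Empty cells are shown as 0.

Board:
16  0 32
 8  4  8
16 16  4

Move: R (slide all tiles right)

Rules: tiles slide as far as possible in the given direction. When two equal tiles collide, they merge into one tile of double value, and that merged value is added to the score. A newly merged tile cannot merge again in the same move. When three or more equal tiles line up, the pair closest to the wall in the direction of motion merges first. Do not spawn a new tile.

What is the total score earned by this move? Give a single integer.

Slide right:
row 0: [16, 0, 32] -> [0, 16, 32]  score +0 (running 0)
row 1: [8, 4, 8] -> [8, 4, 8]  score +0 (running 0)
row 2: [16, 16, 4] -> [0, 32, 4]  score +32 (running 32)
Board after move:
 0 16 32
 8  4  8
 0 32  4

Answer: 32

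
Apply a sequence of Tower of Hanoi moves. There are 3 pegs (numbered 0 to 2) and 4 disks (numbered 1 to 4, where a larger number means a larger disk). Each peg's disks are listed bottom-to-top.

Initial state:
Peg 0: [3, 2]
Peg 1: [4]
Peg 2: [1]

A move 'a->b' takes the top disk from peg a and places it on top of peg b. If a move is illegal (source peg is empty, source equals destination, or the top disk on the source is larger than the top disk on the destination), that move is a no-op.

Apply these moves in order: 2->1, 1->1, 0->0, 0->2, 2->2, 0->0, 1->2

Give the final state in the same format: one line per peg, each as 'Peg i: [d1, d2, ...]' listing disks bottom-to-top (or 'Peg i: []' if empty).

After move 1 (2->1):
Peg 0: [3, 2]
Peg 1: [4, 1]
Peg 2: []

After move 2 (1->1):
Peg 0: [3, 2]
Peg 1: [4, 1]
Peg 2: []

After move 3 (0->0):
Peg 0: [3, 2]
Peg 1: [4, 1]
Peg 2: []

After move 4 (0->2):
Peg 0: [3]
Peg 1: [4, 1]
Peg 2: [2]

After move 5 (2->2):
Peg 0: [3]
Peg 1: [4, 1]
Peg 2: [2]

After move 6 (0->0):
Peg 0: [3]
Peg 1: [4, 1]
Peg 2: [2]

After move 7 (1->2):
Peg 0: [3]
Peg 1: [4]
Peg 2: [2, 1]

Answer: Peg 0: [3]
Peg 1: [4]
Peg 2: [2, 1]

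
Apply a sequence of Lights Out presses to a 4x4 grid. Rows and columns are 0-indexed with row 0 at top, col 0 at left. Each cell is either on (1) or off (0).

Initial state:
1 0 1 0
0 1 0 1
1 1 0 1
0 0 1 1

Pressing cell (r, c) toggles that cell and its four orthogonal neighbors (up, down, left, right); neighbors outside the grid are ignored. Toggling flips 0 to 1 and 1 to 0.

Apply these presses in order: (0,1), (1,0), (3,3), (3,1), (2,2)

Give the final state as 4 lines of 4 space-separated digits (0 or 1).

After press 1 at (0,1):
0 1 0 0
0 0 0 1
1 1 0 1
0 0 1 1

After press 2 at (1,0):
1 1 0 0
1 1 0 1
0 1 0 1
0 0 1 1

After press 3 at (3,3):
1 1 0 0
1 1 0 1
0 1 0 0
0 0 0 0

After press 4 at (3,1):
1 1 0 0
1 1 0 1
0 0 0 0
1 1 1 0

After press 5 at (2,2):
1 1 0 0
1 1 1 1
0 1 1 1
1 1 0 0

Answer: 1 1 0 0
1 1 1 1
0 1 1 1
1 1 0 0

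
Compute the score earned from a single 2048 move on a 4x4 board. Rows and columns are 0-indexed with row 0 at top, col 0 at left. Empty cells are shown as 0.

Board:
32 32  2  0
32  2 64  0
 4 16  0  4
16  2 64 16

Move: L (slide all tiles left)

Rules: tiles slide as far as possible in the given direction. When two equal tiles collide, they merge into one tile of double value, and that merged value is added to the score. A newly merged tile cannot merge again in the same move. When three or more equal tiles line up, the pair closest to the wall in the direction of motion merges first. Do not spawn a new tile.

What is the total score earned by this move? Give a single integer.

Answer: 64

Derivation:
Slide left:
row 0: [32, 32, 2, 0] -> [64, 2, 0, 0]  score +64 (running 64)
row 1: [32, 2, 64, 0] -> [32, 2, 64, 0]  score +0 (running 64)
row 2: [4, 16, 0, 4] -> [4, 16, 4, 0]  score +0 (running 64)
row 3: [16, 2, 64, 16] -> [16, 2, 64, 16]  score +0 (running 64)
Board after move:
64  2  0  0
32  2 64  0
 4 16  4  0
16  2 64 16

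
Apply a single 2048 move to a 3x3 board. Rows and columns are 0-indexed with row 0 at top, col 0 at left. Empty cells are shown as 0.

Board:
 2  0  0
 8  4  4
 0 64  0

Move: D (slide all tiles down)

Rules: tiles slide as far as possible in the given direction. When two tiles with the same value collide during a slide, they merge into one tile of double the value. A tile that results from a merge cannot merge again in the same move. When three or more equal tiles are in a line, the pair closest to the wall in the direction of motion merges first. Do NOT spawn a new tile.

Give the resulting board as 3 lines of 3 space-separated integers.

Answer:  0  0  0
 2  4  0
 8 64  4

Derivation:
Slide down:
col 0: [2, 8, 0] -> [0, 2, 8]
col 1: [0, 4, 64] -> [0, 4, 64]
col 2: [0, 4, 0] -> [0, 0, 4]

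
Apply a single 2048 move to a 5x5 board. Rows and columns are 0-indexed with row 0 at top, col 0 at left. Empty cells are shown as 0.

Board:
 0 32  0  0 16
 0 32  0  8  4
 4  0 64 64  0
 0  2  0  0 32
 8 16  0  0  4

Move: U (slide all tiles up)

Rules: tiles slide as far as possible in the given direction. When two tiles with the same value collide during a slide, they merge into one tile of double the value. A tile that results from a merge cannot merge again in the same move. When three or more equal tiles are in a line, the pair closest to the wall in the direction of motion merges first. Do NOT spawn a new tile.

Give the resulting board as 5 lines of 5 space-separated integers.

Slide up:
col 0: [0, 0, 4, 0, 8] -> [4, 8, 0, 0, 0]
col 1: [32, 32, 0, 2, 16] -> [64, 2, 16, 0, 0]
col 2: [0, 0, 64, 0, 0] -> [64, 0, 0, 0, 0]
col 3: [0, 8, 64, 0, 0] -> [8, 64, 0, 0, 0]
col 4: [16, 4, 0, 32, 4] -> [16, 4, 32, 4, 0]

Answer:  4 64 64  8 16
 8  2  0 64  4
 0 16  0  0 32
 0  0  0  0  4
 0  0  0  0  0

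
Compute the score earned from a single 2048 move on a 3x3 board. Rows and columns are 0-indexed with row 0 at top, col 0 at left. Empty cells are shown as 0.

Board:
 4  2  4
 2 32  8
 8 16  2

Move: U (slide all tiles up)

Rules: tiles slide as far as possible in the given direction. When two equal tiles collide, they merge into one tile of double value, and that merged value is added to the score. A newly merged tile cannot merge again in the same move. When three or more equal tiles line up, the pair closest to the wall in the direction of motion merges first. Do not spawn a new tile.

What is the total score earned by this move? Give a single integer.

Slide up:
col 0: [4, 2, 8] -> [4, 2, 8]  score +0 (running 0)
col 1: [2, 32, 16] -> [2, 32, 16]  score +0 (running 0)
col 2: [4, 8, 2] -> [4, 8, 2]  score +0 (running 0)
Board after move:
 4  2  4
 2 32  8
 8 16  2

Answer: 0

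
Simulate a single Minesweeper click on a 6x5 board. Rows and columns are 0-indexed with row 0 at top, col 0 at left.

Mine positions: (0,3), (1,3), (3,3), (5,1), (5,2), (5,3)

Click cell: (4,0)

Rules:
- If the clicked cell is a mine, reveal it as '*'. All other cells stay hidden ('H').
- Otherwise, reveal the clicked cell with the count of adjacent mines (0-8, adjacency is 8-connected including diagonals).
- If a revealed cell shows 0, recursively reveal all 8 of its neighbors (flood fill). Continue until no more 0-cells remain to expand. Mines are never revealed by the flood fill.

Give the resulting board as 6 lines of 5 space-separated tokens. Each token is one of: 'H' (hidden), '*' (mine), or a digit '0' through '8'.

H H H H H
H H H H H
H H H H H
H H H H H
1 H H H H
H H H H H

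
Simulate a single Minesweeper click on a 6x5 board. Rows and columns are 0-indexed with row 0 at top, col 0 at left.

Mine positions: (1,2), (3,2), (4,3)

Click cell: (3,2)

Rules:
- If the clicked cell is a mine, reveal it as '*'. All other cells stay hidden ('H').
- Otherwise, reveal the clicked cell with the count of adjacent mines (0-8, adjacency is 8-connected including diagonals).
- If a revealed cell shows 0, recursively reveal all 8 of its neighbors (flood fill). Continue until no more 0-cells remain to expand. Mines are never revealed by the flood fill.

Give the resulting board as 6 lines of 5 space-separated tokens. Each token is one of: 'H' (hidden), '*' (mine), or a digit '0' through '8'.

H H H H H
H H H H H
H H H H H
H H * H H
H H H H H
H H H H H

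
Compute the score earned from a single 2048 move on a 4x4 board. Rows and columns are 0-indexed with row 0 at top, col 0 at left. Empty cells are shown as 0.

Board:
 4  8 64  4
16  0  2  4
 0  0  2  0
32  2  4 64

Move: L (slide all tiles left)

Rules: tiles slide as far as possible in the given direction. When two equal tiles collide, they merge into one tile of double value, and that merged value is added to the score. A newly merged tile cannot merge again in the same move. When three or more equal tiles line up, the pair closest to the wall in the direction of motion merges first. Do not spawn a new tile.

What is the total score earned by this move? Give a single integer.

Answer: 0

Derivation:
Slide left:
row 0: [4, 8, 64, 4] -> [4, 8, 64, 4]  score +0 (running 0)
row 1: [16, 0, 2, 4] -> [16, 2, 4, 0]  score +0 (running 0)
row 2: [0, 0, 2, 0] -> [2, 0, 0, 0]  score +0 (running 0)
row 3: [32, 2, 4, 64] -> [32, 2, 4, 64]  score +0 (running 0)
Board after move:
 4  8 64  4
16  2  4  0
 2  0  0  0
32  2  4 64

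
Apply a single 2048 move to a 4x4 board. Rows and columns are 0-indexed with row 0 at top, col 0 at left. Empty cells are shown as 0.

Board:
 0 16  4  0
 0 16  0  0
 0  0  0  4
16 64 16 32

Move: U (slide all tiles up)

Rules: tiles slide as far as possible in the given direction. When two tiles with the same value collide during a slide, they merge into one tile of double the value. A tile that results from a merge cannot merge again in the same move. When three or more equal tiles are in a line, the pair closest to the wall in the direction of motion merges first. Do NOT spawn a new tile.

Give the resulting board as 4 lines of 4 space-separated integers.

Slide up:
col 0: [0, 0, 0, 16] -> [16, 0, 0, 0]
col 1: [16, 16, 0, 64] -> [32, 64, 0, 0]
col 2: [4, 0, 0, 16] -> [4, 16, 0, 0]
col 3: [0, 0, 4, 32] -> [4, 32, 0, 0]

Answer: 16 32  4  4
 0 64 16 32
 0  0  0  0
 0  0  0  0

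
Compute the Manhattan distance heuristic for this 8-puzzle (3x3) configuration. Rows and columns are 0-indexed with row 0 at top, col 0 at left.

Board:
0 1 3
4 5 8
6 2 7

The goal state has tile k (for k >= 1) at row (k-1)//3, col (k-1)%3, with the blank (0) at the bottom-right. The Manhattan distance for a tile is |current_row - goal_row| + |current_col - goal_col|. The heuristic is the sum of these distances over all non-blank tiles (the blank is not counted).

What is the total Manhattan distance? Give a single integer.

Answer: 10

Derivation:
Tile 1: at (0,1), goal (0,0), distance |0-0|+|1-0| = 1
Tile 3: at (0,2), goal (0,2), distance |0-0|+|2-2| = 0
Tile 4: at (1,0), goal (1,0), distance |1-1|+|0-0| = 0
Tile 5: at (1,1), goal (1,1), distance |1-1|+|1-1| = 0
Tile 8: at (1,2), goal (2,1), distance |1-2|+|2-1| = 2
Tile 6: at (2,0), goal (1,2), distance |2-1|+|0-2| = 3
Tile 2: at (2,1), goal (0,1), distance |2-0|+|1-1| = 2
Tile 7: at (2,2), goal (2,0), distance |2-2|+|2-0| = 2
Sum: 1 + 0 + 0 + 0 + 2 + 3 + 2 + 2 = 10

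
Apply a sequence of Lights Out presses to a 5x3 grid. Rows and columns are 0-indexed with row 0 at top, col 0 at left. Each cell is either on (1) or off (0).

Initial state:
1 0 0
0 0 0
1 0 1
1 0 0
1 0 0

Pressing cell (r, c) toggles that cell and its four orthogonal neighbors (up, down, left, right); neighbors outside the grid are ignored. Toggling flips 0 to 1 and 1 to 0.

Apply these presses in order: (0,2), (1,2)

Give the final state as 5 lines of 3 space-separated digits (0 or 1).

After press 1 at (0,2):
1 1 1
0 0 1
1 0 1
1 0 0
1 0 0

After press 2 at (1,2):
1 1 0
0 1 0
1 0 0
1 0 0
1 0 0

Answer: 1 1 0
0 1 0
1 0 0
1 0 0
1 0 0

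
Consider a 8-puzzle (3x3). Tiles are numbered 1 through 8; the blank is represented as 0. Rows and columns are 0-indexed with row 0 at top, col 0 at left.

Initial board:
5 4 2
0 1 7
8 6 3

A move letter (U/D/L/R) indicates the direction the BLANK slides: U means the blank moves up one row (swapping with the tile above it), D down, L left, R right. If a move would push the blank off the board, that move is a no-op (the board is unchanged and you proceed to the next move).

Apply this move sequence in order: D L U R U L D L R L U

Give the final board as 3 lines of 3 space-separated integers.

After move 1 (D):
5 4 2
8 1 7
0 6 3

After move 2 (L):
5 4 2
8 1 7
0 6 3

After move 3 (U):
5 4 2
0 1 7
8 6 3

After move 4 (R):
5 4 2
1 0 7
8 6 3

After move 5 (U):
5 0 2
1 4 7
8 6 3

After move 6 (L):
0 5 2
1 4 7
8 6 3

After move 7 (D):
1 5 2
0 4 7
8 6 3

After move 8 (L):
1 5 2
0 4 7
8 6 3

After move 9 (R):
1 5 2
4 0 7
8 6 3

After move 10 (L):
1 5 2
0 4 7
8 6 3

After move 11 (U):
0 5 2
1 4 7
8 6 3

Answer: 0 5 2
1 4 7
8 6 3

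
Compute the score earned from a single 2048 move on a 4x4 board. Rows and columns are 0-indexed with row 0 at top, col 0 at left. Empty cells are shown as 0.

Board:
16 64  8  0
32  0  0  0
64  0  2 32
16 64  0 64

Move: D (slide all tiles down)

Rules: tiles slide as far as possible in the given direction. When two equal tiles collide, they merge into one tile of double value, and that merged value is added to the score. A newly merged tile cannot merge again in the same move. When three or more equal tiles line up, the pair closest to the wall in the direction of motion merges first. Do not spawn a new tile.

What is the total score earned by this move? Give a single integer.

Answer: 128

Derivation:
Slide down:
col 0: [16, 32, 64, 16] -> [16, 32, 64, 16]  score +0 (running 0)
col 1: [64, 0, 0, 64] -> [0, 0, 0, 128]  score +128 (running 128)
col 2: [8, 0, 2, 0] -> [0, 0, 8, 2]  score +0 (running 128)
col 3: [0, 0, 32, 64] -> [0, 0, 32, 64]  score +0 (running 128)
Board after move:
 16   0   0   0
 32   0   0   0
 64   0   8  32
 16 128   2  64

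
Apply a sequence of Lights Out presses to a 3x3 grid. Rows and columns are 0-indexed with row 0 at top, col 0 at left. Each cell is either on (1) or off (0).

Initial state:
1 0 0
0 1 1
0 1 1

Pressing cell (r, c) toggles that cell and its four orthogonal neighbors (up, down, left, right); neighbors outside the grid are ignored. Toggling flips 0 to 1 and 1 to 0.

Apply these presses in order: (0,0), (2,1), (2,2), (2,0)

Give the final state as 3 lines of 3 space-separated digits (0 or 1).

Answer: 0 1 0
0 0 0
0 0 1

Derivation:
After press 1 at (0,0):
0 1 0
1 1 1
0 1 1

After press 2 at (2,1):
0 1 0
1 0 1
1 0 0

After press 3 at (2,2):
0 1 0
1 0 0
1 1 1

After press 4 at (2,0):
0 1 0
0 0 0
0 0 1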